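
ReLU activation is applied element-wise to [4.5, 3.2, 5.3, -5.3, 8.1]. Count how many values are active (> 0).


ReLU(x) = max(0, x) for each element:
ReLU(4.5) = 4.5
ReLU(3.2) = 3.2
ReLU(5.3) = 5.3
ReLU(-5.3) = 0
ReLU(8.1) = 8.1
Active neurons (>0): 4

4


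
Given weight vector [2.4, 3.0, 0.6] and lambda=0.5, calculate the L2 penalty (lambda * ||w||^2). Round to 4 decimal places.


Squaring each weight:
2.4^2 = 5.76
3.0^2 = 9.0
0.6^2 = 0.36
Sum of squares = 15.12
Penalty = 0.5 * 15.12 = 7.5600

7.5600


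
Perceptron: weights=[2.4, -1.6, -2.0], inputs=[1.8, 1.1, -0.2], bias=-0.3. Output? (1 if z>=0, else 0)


z = w . x + b
= 2.4*1.8 + -1.6*1.1 + -2.0*-0.2 + -0.3
= 4.32 + -1.76 + 0.4 + -0.3
= 2.96 + -0.3
= 2.66
Since z = 2.66 >= 0, output = 1

1


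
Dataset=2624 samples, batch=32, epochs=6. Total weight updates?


Iterations per epoch = 2624 / 32 = 82
Total updates = iterations_per_epoch * epochs
= 82 * 6
= 492

492


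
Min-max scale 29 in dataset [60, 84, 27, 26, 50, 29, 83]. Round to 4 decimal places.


Min = 26, Max = 84
Range = 84 - 26 = 58
Scaled = (x - min) / (max - min)
= (29 - 26) / 58
= 3 / 58
= 0.0517

0.0517


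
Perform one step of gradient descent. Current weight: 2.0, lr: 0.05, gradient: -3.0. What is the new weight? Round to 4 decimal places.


w_new = w_old - lr * gradient
= 2.0 - 0.05 * -3.0
= 2.0 - (-0.15)
= 2.1500

2.1500


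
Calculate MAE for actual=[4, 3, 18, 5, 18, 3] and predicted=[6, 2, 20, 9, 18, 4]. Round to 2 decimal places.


Absolute errors: [2, 1, 2, 4, 0, 1]
Sum of absolute errors = 10
MAE = 10 / 6 = 1.67

1.67


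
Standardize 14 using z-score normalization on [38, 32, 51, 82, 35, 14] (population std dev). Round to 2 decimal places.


Mean = (38 + 32 + 51 + 82 + 35 + 14) / 6 = 42.0
Variance = sum((x_i - mean)^2) / n = 438.3333
Std = sqrt(438.3333) = 20.9364
Z = (x - mean) / std
= (14 - 42.0) / 20.9364
= -28.0 / 20.9364
= -1.34

-1.34


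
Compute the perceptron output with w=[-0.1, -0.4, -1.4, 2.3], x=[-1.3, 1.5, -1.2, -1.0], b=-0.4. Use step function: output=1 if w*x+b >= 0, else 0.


z = w . x + b
= -0.1*-1.3 + -0.4*1.5 + -1.4*-1.2 + 2.3*-1.0 + -0.4
= 0.13 + -0.6 + 1.68 + -2.3 + -0.4
= -1.09 + -0.4
= -1.49
Since z = -1.49 < 0, output = 0

0


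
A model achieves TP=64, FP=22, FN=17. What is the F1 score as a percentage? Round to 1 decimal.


Precision = TP / (TP + FP) = 64 / 86 = 0.7442
Recall = TP / (TP + FN) = 64 / 81 = 0.7901
F1 = 2 * P * R / (P + R)
= 2 * 0.7442 * 0.7901 / (0.7442 + 0.7901)
= 1.176 / 1.5343
= 0.7665
As percentage: 76.6%

76.6


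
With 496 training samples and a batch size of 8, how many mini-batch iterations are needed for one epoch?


Iterations per epoch = dataset_size / batch_size
= 496 / 8
= 62

62


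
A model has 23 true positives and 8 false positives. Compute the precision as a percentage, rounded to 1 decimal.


Precision = TP / (TP + FP) * 100
= 23 / (23 + 8)
= 23 / 31
= 0.7419
= 74.2%

74.2


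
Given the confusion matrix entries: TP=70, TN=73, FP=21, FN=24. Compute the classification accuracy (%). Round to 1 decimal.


Accuracy = (TP + TN) / (TP + TN + FP + FN) * 100
= (70 + 73) / (70 + 73 + 21 + 24)
= 143 / 188
= 0.7606
= 76.1%

76.1


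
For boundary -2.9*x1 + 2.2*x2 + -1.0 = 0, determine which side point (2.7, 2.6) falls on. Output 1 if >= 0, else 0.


Compute -2.9 * 2.7 + 2.2 * 2.6 + -1.0
= -7.83 + 5.72 + -1.0
= -3.11
Since -3.11 < 0, the point is on the negative side.

0


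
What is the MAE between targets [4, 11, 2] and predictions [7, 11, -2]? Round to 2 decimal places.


Absolute errors: [3, 0, 4]
Sum of absolute errors = 7
MAE = 7 / 3 = 2.33

2.33


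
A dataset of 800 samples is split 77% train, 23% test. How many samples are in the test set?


Train samples = 800 * 77% = 616
Test samples = 800 - 616
= 184

184


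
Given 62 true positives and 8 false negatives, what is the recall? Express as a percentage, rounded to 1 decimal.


Recall = TP / (TP + FN) * 100
= 62 / (62 + 8)
= 62 / 70
= 0.8857
= 88.6%

88.6


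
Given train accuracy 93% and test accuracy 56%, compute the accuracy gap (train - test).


Gap = train_accuracy - test_accuracy
= 93 - 56
= 37%
This large gap strongly indicates overfitting.

37


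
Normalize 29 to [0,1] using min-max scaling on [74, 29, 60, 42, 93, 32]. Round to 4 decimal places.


Min = 29, Max = 93
Range = 93 - 29 = 64
Scaled = (x - min) / (max - min)
= (29 - 29) / 64
= 0 / 64
= 0.0000

0.0000


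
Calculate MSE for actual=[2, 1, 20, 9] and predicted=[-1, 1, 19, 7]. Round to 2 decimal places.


Differences: [3, 0, 1, 2]
Squared errors: [9, 0, 1, 4]
Sum of squared errors = 14
MSE = 14 / 4 = 3.50

3.50


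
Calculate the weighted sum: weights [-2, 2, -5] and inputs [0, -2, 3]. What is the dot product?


Element-wise products:
-2 * 0 = 0
2 * -2 = -4
-5 * 3 = -15
Sum = 0 + -4 + -15
= -19

-19


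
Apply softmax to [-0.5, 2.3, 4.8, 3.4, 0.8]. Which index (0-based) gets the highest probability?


Softmax is a monotonic transformation, so it preserves the argmax.
We need to find the index of the maximum logit.
Index 0: -0.5
Index 1: 2.3
Index 2: 4.8
Index 3: 3.4
Index 4: 0.8
Maximum logit = 4.8 at index 2

2


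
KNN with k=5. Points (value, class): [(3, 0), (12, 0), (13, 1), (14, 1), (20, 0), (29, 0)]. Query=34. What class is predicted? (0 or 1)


Distances from query 34:
Point 29 (class 0): distance = 5
Point 20 (class 0): distance = 14
Point 14 (class 1): distance = 20
Point 13 (class 1): distance = 21
Point 12 (class 0): distance = 22
K=5 nearest neighbors: classes = [0, 0, 1, 1, 0]
Votes for class 1: 2 / 5
Majority vote => class 0

0


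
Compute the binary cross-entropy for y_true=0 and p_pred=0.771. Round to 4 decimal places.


For y=0: Loss = -log(1-p)
= -log(1 - 0.771)
= -log(0.229)
= -(-1.474)
= 1.4740

1.4740


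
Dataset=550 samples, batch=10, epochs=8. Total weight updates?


Iterations per epoch = 550 / 10 = 55
Total updates = iterations_per_epoch * epochs
= 55 * 8
= 440

440


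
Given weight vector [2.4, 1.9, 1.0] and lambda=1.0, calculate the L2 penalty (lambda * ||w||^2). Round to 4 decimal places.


Squaring each weight:
2.4^2 = 5.76
1.9^2 = 3.61
1.0^2 = 1.0
Sum of squares = 10.37
Penalty = 1.0 * 10.37 = 10.3700

10.3700


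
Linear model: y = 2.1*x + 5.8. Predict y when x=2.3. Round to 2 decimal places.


y = 2.1 * 2.3 + (5.8)
= 4.83 + (5.8)
= 10.63

10.63


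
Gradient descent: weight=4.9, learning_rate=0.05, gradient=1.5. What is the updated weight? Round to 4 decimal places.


w_new = w_old - lr * gradient
= 4.9 - 0.05 * 1.5
= 4.9 - (0.075)
= 4.8250

4.8250


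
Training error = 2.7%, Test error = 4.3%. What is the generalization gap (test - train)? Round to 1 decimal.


Generalization gap = test_error - train_error
= 4.3 - 2.7
= 1.6%
A small gap suggests good generalization.

1.6


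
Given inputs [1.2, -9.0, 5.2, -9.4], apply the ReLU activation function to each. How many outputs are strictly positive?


ReLU(x) = max(0, x) for each element:
ReLU(1.2) = 1.2
ReLU(-9.0) = 0
ReLU(5.2) = 5.2
ReLU(-9.4) = 0
Active neurons (>0): 2

2


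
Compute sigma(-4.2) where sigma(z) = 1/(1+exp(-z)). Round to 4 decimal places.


sigmoid(z) = 1 / (1 + exp(-z))
exp(-(-4.2)) = exp(4.2) = 66.6863
1 + 66.6863 = 67.6863
1 / 67.6863 = 0.0148

0.0148


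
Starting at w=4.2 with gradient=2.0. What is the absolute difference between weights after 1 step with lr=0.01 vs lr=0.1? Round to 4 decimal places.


With lr=0.01: w_new = 4.2 - 0.01 * 2.0 = 4.18
With lr=0.1: w_new = 4.2 - 0.1 * 2.0 = 4.0
Absolute difference = |4.18 - 4.0|
= 0.1800

0.1800


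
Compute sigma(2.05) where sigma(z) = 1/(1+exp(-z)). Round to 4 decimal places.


sigmoid(z) = 1 / (1 + exp(-z))
exp(-(2.05)) = exp(-2.05) = 0.1287
1 + 0.1287 = 1.1287
1 / 1.1287 = 0.8859

0.8859


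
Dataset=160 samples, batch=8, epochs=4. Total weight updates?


Iterations per epoch = 160 / 8 = 20
Total updates = iterations_per_epoch * epochs
= 20 * 4
= 80

80


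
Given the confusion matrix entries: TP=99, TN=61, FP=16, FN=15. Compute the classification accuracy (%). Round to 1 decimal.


Accuracy = (TP + TN) / (TP + TN + FP + FN) * 100
= (99 + 61) / (99 + 61 + 16 + 15)
= 160 / 191
= 0.8377
= 83.8%

83.8


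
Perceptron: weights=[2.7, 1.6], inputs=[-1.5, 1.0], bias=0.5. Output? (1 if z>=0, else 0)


z = w . x + b
= 2.7*-1.5 + 1.6*1.0 + 0.5
= -4.05 + 1.6 + 0.5
= -2.45 + 0.5
= -1.95
Since z = -1.95 < 0, output = 0

0


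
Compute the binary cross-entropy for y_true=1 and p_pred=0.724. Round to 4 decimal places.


For y=1: Loss = -log(p)
= -log(0.724)
= -(-0.323)
= 0.3230

0.3230


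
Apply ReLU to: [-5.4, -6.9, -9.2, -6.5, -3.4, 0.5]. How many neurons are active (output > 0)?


ReLU(x) = max(0, x) for each element:
ReLU(-5.4) = 0
ReLU(-6.9) = 0
ReLU(-9.2) = 0
ReLU(-6.5) = 0
ReLU(-3.4) = 0
ReLU(0.5) = 0.5
Active neurons (>0): 1

1


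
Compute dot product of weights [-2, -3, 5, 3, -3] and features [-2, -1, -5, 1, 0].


Element-wise products:
-2 * -2 = 4
-3 * -1 = 3
5 * -5 = -25
3 * 1 = 3
-3 * 0 = 0
Sum = 4 + 3 + -25 + 3 + 0
= -15

-15


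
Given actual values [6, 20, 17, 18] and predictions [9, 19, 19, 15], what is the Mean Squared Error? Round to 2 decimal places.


Differences: [-3, 1, -2, 3]
Squared errors: [9, 1, 4, 9]
Sum of squared errors = 23
MSE = 23 / 4 = 5.75

5.75


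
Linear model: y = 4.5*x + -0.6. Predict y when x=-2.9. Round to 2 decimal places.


y = 4.5 * -2.9 + (-0.6)
= -13.05 + (-0.6)
= -13.65

-13.65


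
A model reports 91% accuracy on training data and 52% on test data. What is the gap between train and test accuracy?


Gap = train_accuracy - test_accuracy
= 91 - 52
= 39%
This large gap strongly indicates overfitting.

39


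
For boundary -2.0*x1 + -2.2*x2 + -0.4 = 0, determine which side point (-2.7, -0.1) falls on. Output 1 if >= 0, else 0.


Compute -2.0 * -2.7 + -2.2 * -0.1 + -0.4
= 5.4 + 0.22 + -0.4
= 5.22
Since 5.22 >= 0, the point is on the positive side.

1


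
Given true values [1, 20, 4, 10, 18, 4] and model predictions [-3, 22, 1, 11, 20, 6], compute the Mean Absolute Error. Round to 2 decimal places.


Absolute errors: [4, 2, 3, 1, 2, 2]
Sum of absolute errors = 14
MAE = 14 / 6 = 2.33

2.33


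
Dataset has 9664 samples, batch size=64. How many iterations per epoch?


Iterations per epoch = dataset_size / batch_size
= 9664 / 64
= 151

151


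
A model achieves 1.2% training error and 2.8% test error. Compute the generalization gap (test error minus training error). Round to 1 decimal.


Generalization gap = test_error - train_error
= 2.8 - 1.2
= 1.6%
A small gap suggests good generalization.

1.6


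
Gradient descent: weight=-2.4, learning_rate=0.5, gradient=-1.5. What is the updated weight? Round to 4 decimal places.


w_new = w_old - lr * gradient
= -2.4 - 0.5 * -1.5
= -2.4 - (-0.75)
= -1.6500

-1.6500


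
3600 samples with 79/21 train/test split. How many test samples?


Train samples = 3600 * 79% = 2844
Test samples = 3600 - 2844
= 756

756


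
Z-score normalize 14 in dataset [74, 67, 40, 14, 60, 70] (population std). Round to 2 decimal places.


Mean = (74 + 67 + 40 + 14 + 60 + 70) / 6 = 54.1667
Variance = sum((x_i - mean)^2) / n = 442.8056
Std = sqrt(442.8056) = 21.0429
Z = (x - mean) / std
= (14 - 54.1667) / 21.0429
= -40.1667 / 21.0429
= -1.91

-1.91


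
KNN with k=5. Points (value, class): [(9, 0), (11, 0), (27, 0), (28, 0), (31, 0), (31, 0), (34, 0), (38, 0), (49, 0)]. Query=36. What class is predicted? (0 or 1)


Distances from query 36:
Point 34 (class 0): distance = 2
Point 38 (class 0): distance = 2
Point 31 (class 0): distance = 5
Point 31 (class 0): distance = 5
Point 28 (class 0): distance = 8
K=5 nearest neighbors: classes = [0, 0, 0, 0, 0]
Votes for class 1: 0 / 5
Majority vote => class 0

0


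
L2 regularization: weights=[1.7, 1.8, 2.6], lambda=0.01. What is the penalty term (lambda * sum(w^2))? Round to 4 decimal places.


Squaring each weight:
1.7^2 = 2.89
1.8^2 = 3.24
2.6^2 = 6.76
Sum of squares = 12.89
Penalty = 0.01 * 12.89 = 0.1289

0.1289


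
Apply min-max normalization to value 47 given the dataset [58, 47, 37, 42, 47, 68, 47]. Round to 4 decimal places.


Min = 37, Max = 68
Range = 68 - 37 = 31
Scaled = (x - min) / (max - min)
= (47 - 37) / 31
= 10 / 31
= 0.3226

0.3226


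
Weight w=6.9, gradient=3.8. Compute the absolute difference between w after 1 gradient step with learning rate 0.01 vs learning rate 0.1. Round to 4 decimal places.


With lr=0.01: w_new = 6.9 - 0.01 * 3.8 = 6.862
With lr=0.1: w_new = 6.9 - 0.1 * 3.8 = 6.52
Absolute difference = |6.862 - 6.52|
= 0.3420

0.3420


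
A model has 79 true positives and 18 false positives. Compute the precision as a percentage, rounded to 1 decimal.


Precision = TP / (TP + FP) * 100
= 79 / (79 + 18)
= 79 / 97
= 0.8144
= 81.4%

81.4


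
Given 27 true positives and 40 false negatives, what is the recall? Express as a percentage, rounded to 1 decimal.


Recall = TP / (TP + FN) * 100
= 27 / (27 + 40)
= 27 / 67
= 0.403
= 40.3%

40.3


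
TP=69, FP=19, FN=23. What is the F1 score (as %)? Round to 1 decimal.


Precision = TP / (TP + FP) = 69 / 88 = 0.7841
Recall = TP / (TP + FN) = 69 / 92 = 0.75
F1 = 2 * P * R / (P + R)
= 2 * 0.7841 * 0.75 / (0.7841 + 0.75)
= 1.1761 / 1.5341
= 0.7667
As percentage: 76.7%

76.7


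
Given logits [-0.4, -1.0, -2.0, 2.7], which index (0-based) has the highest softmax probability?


Softmax is a monotonic transformation, so it preserves the argmax.
We need to find the index of the maximum logit.
Index 0: -0.4
Index 1: -1.0
Index 2: -2.0
Index 3: 2.7
Maximum logit = 2.7 at index 3

3


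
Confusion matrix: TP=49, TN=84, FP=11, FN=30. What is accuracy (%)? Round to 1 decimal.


Accuracy = (TP + TN) / (TP + TN + FP + FN) * 100
= (49 + 84) / (49 + 84 + 11 + 30)
= 133 / 174
= 0.7644
= 76.4%

76.4


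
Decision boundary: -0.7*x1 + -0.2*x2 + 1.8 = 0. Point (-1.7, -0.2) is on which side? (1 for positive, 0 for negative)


Compute -0.7 * -1.7 + -0.2 * -0.2 + 1.8
= 1.19 + 0.04 + 1.8
= 3.03
Since 3.03 >= 0, the point is on the positive side.

1


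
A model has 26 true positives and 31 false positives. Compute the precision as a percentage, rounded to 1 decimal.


Precision = TP / (TP + FP) * 100
= 26 / (26 + 31)
= 26 / 57
= 0.4561
= 45.6%

45.6


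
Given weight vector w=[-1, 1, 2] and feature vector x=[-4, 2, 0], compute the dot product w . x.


Element-wise products:
-1 * -4 = 4
1 * 2 = 2
2 * 0 = 0
Sum = 4 + 2 + 0
= 6

6


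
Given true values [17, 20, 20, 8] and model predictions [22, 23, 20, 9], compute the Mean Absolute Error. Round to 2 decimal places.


Absolute errors: [5, 3, 0, 1]
Sum of absolute errors = 9
MAE = 9 / 4 = 2.25

2.25


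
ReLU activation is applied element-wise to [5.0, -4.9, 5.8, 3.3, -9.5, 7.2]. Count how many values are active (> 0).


ReLU(x) = max(0, x) for each element:
ReLU(5.0) = 5.0
ReLU(-4.9) = 0
ReLU(5.8) = 5.8
ReLU(3.3) = 3.3
ReLU(-9.5) = 0
ReLU(7.2) = 7.2
Active neurons (>0): 4

4


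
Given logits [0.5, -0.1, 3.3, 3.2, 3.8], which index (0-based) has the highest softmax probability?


Softmax is a monotonic transformation, so it preserves the argmax.
We need to find the index of the maximum logit.
Index 0: 0.5
Index 1: -0.1
Index 2: 3.3
Index 3: 3.2
Index 4: 3.8
Maximum logit = 3.8 at index 4

4


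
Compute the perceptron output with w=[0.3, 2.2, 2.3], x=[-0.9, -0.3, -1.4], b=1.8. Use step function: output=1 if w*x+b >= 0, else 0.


z = w . x + b
= 0.3*-0.9 + 2.2*-0.3 + 2.3*-1.4 + 1.8
= -0.27 + -0.66 + -3.22 + 1.8
= -4.15 + 1.8
= -2.35
Since z = -2.35 < 0, output = 0

0


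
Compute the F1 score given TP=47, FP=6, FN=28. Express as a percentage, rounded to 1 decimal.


Precision = TP / (TP + FP) = 47 / 53 = 0.8868
Recall = TP / (TP + FN) = 47 / 75 = 0.6267
F1 = 2 * P * R / (P + R)
= 2 * 0.8868 * 0.6267 / (0.8868 + 0.6267)
= 1.1114 / 1.5135
= 0.7344
As percentage: 73.4%

73.4


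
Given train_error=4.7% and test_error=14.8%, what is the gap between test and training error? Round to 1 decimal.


Generalization gap = test_error - train_error
= 14.8 - 4.7
= 10.1%
A large gap suggests overfitting.

10.1


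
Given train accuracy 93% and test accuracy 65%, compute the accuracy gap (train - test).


Gap = train_accuracy - test_accuracy
= 93 - 65
= 28%
This large gap strongly indicates overfitting.

28


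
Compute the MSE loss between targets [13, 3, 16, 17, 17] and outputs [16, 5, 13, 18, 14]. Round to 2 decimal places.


Differences: [-3, -2, 3, -1, 3]
Squared errors: [9, 4, 9, 1, 9]
Sum of squared errors = 32
MSE = 32 / 5 = 6.40

6.40


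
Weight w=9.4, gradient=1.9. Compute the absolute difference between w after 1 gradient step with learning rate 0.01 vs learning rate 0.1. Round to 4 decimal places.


With lr=0.01: w_new = 9.4 - 0.01 * 1.9 = 9.381
With lr=0.1: w_new = 9.4 - 0.1 * 1.9 = 9.21
Absolute difference = |9.381 - 9.21|
= 0.1710

0.1710


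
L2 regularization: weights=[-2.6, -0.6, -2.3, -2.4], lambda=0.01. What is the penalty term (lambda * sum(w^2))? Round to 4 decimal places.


Squaring each weight:
(-2.6)^2 = 6.76
(-0.6)^2 = 0.36
(-2.3)^2 = 5.29
(-2.4)^2 = 5.76
Sum of squares = 18.17
Penalty = 0.01 * 18.17 = 0.1817

0.1817


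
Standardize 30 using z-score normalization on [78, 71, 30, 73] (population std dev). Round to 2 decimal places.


Mean = (78 + 71 + 30 + 73) / 4 = 63.0
Variance = sum((x_i - mean)^2) / n = 369.5
Std = sqrt(369.5) = 19.2224
Z = (x - mean) / std
= (30 - 63.0) / 19.2224
= -33.0 / 19.2224
= -1.72

-1.72


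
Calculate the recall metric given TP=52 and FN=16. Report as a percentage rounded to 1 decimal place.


Recall = TP / (TP + FN) * 100
= 52 / (52 + 16)
= 52 / 68
= 0.7647
= 76.5%

76.5


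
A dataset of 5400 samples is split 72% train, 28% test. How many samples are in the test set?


Train samples = 5400 * 72% = 3888
Test samples = 5400 - 3888
= 1512

1512


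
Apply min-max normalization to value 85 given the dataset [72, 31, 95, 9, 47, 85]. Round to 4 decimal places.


Min = 9, Max = 95
Range = 95 - 9 = 86
Scaled = (x - min) / (max - min)
= (85 - 9) / 86
= 76 / 86
= 0.8837

0.8837


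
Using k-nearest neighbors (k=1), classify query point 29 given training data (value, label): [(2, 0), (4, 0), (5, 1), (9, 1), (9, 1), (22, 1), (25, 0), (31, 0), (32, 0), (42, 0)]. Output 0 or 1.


Distances from query 29:
Point 31 (class 0): distance = 2
K=1 nearest neighbors: classes = [0]
Votes for class 1: 0 / 1
Majority vote => class 0

0


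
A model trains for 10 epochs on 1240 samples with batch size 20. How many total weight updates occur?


Iterations per epoch = 1240 / 20 = 62
Total updates = iterations_per_epoch * epochs
= 62 * 10
= 620

620


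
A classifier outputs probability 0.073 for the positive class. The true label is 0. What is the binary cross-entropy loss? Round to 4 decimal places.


For y=0: Loss = -log(1-p)
= -log(1 - 0.073)
= -log(0.927)
= -(-0.0758)
= 0.0758

0.0758


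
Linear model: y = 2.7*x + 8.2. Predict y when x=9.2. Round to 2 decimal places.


y = 2.7 * 9.2 + (8.2)
= 24.84 + (8.2)
= 33.04

33.04


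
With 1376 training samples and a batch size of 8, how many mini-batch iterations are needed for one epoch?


Iterations per epoch = dataset_size / batch_size
= 1376 / 8
= 172

172


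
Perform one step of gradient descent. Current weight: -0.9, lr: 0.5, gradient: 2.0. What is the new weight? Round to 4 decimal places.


w_new = w_old - lr * gradient
= -0.9 - 0.5 * 2.0
= -0.9 - (1.0)
= -1.9000

-1.9000


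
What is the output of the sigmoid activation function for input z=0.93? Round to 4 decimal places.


sigmoid(z) = 1 / (1 + exp(-z))
exp(-(0.93)) = exp(-0.93) = 0.3946
1 + 0.3946 = 1.3946
1 / 1.3946 = 0.7171

0.7171


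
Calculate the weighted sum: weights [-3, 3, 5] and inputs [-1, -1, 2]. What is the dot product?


Element-wise products:
-3 * -1 = 3
3 * -1 = -3
5 * 2 = 10
Sum = 3 + -3 + 10
= 10

10


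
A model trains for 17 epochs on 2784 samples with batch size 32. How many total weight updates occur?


Iterations per epoch = 2784 / 32 = 87
Total updates = iterations_per_epoch * epochs
= 87 * 17
= 1479

1479


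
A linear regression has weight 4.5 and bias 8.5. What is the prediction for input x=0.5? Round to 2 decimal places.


y = 4.5 * 0.5 + (8.5)
= 2.25 + (8.5)
= 10.75

10.75


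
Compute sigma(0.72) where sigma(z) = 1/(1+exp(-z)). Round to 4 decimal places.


sigmoid(z) = 1 / (1 + exp(-z))
exp(-(0.72)) = exp(-0.72) = 0.4868
1 + 0.4868 = 1.4868
1 / 1.4868 = 0.6726

0.6726


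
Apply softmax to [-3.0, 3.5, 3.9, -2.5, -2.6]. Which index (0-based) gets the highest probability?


Softmax is a monotonic transformation, so it preserves the argmax.
We need to find the index of the maximum logit.
Index 0: -3.0
Index 1: 3.5
Index 2: 3.9
Index 3: -2.5
Index 4: -2.6
Maximum logit = 3.9 at index 2

2


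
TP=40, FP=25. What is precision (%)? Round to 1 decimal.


Precision = TP / (TP + FP) * 100
= 40 / (40 + 25)
= 40 / 65
= 0.6154
= 61.5%

61.5


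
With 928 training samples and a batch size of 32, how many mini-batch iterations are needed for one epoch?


Iterations per epoch = dataset_size / batch_size
= 928 / 32
= 29

29


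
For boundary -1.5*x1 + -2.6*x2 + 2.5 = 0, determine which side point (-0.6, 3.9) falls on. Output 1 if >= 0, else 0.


Compute -1.5 * -0.6 + -2.6 * 3.9 + 2.5
= 0.9 + -10.14 + 2.5
= -6.74
Since -6.74 < 0, the point is on the negative side.

0


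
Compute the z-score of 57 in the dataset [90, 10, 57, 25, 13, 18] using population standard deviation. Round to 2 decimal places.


Mean = (90 + 10 + 57 + 25 + 13 + 18) / 6 = 35.5
Variance = sum((x_i - mean)^2) / n = 834.25
Std = sqrt(834.25) = 28.8834
Z = (x - mean) / std
= (57 - 35.5) / 28.8834
= 21.5 / 28.8834
= 0.74

0.74


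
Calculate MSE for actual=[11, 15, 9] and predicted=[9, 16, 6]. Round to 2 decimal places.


Differences: [2, -1, 3]
Squared errors: [4, 1, 9]
Sum of squared errors = 14
MSE = 14 / 3 = 4.67

4.67


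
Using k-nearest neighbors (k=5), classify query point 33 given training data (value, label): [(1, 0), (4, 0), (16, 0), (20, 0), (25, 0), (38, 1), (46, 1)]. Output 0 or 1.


Distances from query 33:
Point 38 (class 1): distance = 5
Point 25 (class 0): distance = 8
Point 20 (class 0): distance = 13
Point 46 (class 1): distance = 13
Point 16 (class 0): distance = 17
K=5 nearest neighbors: classes = [1, 0, 0, 1, 0]
Votes for class 1: 2 / 5
Majority vote => class 0

0


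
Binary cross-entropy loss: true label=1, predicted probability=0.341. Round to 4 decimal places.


For y=1: Loss = -log(p)
= -log(0.341)
= -(-1.0759)
= 1.0759

1.0759


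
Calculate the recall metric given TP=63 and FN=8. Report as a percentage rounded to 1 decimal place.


Recall = TP / (TP + FN) * 100
= 63 / (63 + 8)
= 63 / 71
= 0.8873
= 88.7%

88.7


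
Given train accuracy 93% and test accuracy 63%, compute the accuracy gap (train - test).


Gap = train_accuracy - test_accuracy
= 93 - 63
= 30%
This large gap strongly indicates overfitting.

30


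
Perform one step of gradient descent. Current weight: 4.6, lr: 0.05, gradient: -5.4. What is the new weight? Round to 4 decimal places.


w_new = w_old - lr * gradient
= 4.6 - 0.05 * -5.4
= 4.6 - (-0.27)
= 4.8700

4.8700


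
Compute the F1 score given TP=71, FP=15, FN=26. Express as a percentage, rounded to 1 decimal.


Precision = TP / (TP + FP) = 71 / 86 = 0.8256
Recall = TP / (TP + FN) = 71 / 97 = 0.732
F1 = 2 * P * R / (P + R)
= 2 * 0.8256 * 0.732 / (0.8256 + 0.732)
= 1.2086 / 1.5575
= 0.776
As percentage: 77.6%

77.6


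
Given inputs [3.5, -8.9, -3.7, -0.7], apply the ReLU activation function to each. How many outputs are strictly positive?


ReLU(x) = max(0, x) for each element:
ReLU(3.5) = 3.5
ReLU(-8.9) = 0
ReLU(-3.7) = 0
ReLU(-0.7) = 0
Active neurons (>0): 1

1


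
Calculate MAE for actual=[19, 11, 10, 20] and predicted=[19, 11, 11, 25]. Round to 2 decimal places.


Absolute errors: [0, 0, 1, 5]
Sum of absolute errors = 6
MAE = 6 / 4 = 1.50

1.50


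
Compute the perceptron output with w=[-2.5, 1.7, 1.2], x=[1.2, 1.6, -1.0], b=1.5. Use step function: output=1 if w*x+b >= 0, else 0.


z = w . x + b
= -2.5*1.2 + 1.7*1.6 + 1.2*-1.0 + 1.5
= -3.0 + 2.72 + -1.2 + 1.5
= -1.48 + 1.5
= 0.02
Since z = 0.02 >= 0, output = 1

1


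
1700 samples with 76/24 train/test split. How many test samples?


Train samples = 1700 * 76% = 1292
Test samples = 1700 - 1292
= 408

408


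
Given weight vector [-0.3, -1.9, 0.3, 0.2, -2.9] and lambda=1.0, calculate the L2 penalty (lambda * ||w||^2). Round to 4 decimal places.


Squaring each weight:
(-0.3)^2 = 0.09
(-1.9)^2 = 3.61
0.3^2 = 0.09
0.2^2 = 0.04
(-2.9)^2 = 8.41
Sum of squares = 12.24
Penalty = 1.0 * 12.24 = 12.2400

12.2400


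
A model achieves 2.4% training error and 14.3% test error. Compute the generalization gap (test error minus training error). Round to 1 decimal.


Generalization gap = test_error - train_error
= 14.3 - 2.4
= 11.9%
A large gap suggests overfitting.

11.9


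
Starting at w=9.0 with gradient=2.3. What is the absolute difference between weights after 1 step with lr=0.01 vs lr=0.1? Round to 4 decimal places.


With lr=0.01: w_new = 9.0 - 0.01 * 2.3 = 8.977
With lr=0.1: w_new = 9.0 - 0.1 * 2.3 = 8.77
Absolute difference = |8.977 - 8.77|
= 0.2070

0.2070


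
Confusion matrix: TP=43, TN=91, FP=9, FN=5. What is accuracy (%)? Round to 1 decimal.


Accuracy = (TP + TN) / (TP + TN + FP + FN) * 100
= (43 + 91) / (43 + 91 + 9 + 5)
= 134 / 148
= 0.9054
= 90.5%

90.5


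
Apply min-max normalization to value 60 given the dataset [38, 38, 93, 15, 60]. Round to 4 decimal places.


Min = 15, Max = 93
Range = 93 - 15 = 78
Scaled = (x - min) / (max - min)
= (60 - 15) / 78
= 45 / 78
= 0.5769

0.5769


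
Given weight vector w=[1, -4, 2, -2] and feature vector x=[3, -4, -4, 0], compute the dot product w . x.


Element-wise products:
1 * 3 = 3
-4 * -4 = 16
2 * -4 = -8
-2 * 0 = 0
Sum = 3 + 16 + -8 + 0
= 11

11


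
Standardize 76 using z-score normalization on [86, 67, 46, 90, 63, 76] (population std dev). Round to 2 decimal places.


Mean = (86 + 67 + 46 + 90 + 63 + 76) / 6 = 71.3333
Variance = sum((x_i - mean)^2) / n = 219.2222
Std = sqrt(219.2222) = 14.8062
Z = (x - mean) / std
= (76 - 71.3333) / 14.8062
= 4.6667 / 14.8062
= 0.32

0.32


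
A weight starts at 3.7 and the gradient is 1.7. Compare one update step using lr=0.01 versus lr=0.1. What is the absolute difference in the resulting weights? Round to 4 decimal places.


With lr=0.01: w_new = 3.7 - 0.01 * 1.7 = 3.683
With lr=0.1: w_new = 3.7 - 0.1 * 1.7 = 3.53
Absolute difference = |3.683 - 3.53|
= 0.1530

0.1530


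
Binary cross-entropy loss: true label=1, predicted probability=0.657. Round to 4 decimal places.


For y=1: Loss = -log(p)
= -log(0.657)
= -(-0.4201)
= 0.4201

0.4201


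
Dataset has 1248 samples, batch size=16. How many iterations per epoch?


Iterations per epoch = dataset_size / batch_size
= 1248 / 16
= 78

78


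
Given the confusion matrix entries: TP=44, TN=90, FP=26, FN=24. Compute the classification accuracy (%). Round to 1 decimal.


Accuracy = (TP + TN) / (TP + TN + FP + FN) * 100
= (44 + 90) / (44 + 90 + 26 + 24)
= 134 / 184
= 0.7283
= 72.8%

72.8


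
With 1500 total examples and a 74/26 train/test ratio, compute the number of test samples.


Train samples = 1500 * 74% = 1110
Test samples = 1500 - 1110
= 390

390


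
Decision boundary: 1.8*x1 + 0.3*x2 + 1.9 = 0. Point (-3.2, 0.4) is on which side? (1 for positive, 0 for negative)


Compute 1.8 * -3.2 + 0.3 * 0.4 + 1.9
= -5.76 + 0.12 + 1.9
= -3.74
Since -3.74 < 0, the point is on the negative side.

0


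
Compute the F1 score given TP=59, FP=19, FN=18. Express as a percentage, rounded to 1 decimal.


Precision = TP / (TP + FP) = 59 / 78 = 0.7564
Recall = TP / (TP + FN) = 59 / 77 = 0.7662
F1 = 2 * P * R / (P + R)
= 2 * 0.7564 * 0.7662 / (0.7564 + 0.7662)
= 1.1592 / 1.5226
= 0.7613
As percentage: 76.1%

76.1


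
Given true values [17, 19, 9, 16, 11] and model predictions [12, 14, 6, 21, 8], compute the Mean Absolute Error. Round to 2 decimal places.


Absolute errors: [5, 5, 3, 5, 3]
Sum of absolute errors = 21
MAE = 21 / 5 = 4.20

4.20


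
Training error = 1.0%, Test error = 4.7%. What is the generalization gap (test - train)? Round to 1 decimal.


Generalization gap = test_error - train_error
= 4.7 - 1.0
= 3.7%
A moderate gap.

3.7


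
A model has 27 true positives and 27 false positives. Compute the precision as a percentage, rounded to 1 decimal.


Precision = TP / (TP + FP) * 100
= 27 / (27 + 27)
= 27 / 54
= 0.5
= 50.0%

50.0


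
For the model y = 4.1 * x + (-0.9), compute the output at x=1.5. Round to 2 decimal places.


y = 4.1 * 1.5 + (-0.9)
= 6.15 + (-0.9)
= 5.25

5.25


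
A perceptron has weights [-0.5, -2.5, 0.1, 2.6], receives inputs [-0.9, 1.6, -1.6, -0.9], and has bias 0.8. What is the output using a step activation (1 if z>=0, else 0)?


z = w . x + b
= -0.5*-0.9 + -2.5*1.6 + 0.1*-1.6 + 2.6*-0.9 + 0.8
= 0.45 + -4.0 + -0.16 + -2.34 + 0.8
= -6.05 + 0.8
= -5.25
Since z = -5.25 < 0, output = 0

0


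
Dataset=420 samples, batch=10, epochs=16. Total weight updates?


Iterations per epoch = 420 / 10 = 42
Total updates = iterations_per_epoch * epochs
= 42 * 16
= 672

672


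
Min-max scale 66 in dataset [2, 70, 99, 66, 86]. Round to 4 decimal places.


Min = 2, Max = 99
Range = 99 - 2 = 97
Scaled = (x - min) / (max - min)
= (66 - 2) / 97
= 64 / 97
= 0.6598

0.6598


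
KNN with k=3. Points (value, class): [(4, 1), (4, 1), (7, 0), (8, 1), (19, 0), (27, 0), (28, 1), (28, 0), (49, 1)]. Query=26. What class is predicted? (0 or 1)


Distances from query 26:
Point 27 (class 0): distance = 1
Point 28 (class 0): distance = 2
Point 28 (class 1): distance = 2
K=3 nearest neighbors: classes = [0, 0, 1]
Votes for class 1: 1 / 3
Majority vote => class 0

0


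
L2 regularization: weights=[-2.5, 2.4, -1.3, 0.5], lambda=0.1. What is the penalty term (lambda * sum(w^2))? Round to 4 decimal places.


Squaring each weight:
(-2.5)^2 = 6.25
2.4^2 = 5.76
(-1.3)^2 = 1.69
0.5^2 = 0.25
Sum of squares = 13.95
Penalty = 0.1 * 13.95 = 1.3950

1.3950


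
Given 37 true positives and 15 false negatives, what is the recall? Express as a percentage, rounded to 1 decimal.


Recall = TP / (TP + FN) * 100
= 37 / (37 + 15)
= 37 / 52
= 0.7115
= 71.2%

71.2


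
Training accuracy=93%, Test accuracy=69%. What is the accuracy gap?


Gap = train_accuracy - test_accuracy
= 93 - 69
= 24%
This large gap strongly indicates overfitting.

24


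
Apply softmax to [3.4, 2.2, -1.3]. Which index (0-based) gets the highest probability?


Softmax is a monotonic transformation, so it preserves the argmax.
We need to find the index of the maximum logit.
Index 0: 3.4
Index 1: 2.2
Index 2: -1.3
Maximum logit = 3.4 at index 0

0


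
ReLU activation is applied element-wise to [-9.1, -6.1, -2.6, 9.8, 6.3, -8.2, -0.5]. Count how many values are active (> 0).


ReLU(x) = max(0, x) for each element:
ReLU(-9.1) = 0
ReLU(-6.1) = 0
ReLU(-2.6) = 0
ReLU(9.8) = 9.8
ReLU(6.3) = 6.3
ReLU(-8.2) = 0
ReLU(-0.5) = 0
Active neurons (>0): 2

2


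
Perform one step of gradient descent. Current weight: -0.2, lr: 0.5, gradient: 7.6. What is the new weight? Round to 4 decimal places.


w_new = w_old - lr * gradient
= -0.2 - 0.5 * 7.6
= -0.2 - (3.8)
= -4.0000

-4.0000


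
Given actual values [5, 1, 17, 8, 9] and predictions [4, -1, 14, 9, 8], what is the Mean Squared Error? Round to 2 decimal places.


Differences: [1, 2, 3, -1, 1]
Squared errors: [1, 4, 9, 1, 1]
Sum of squared errors = 16
MSE = 16 / 5 = 3.20

3.20


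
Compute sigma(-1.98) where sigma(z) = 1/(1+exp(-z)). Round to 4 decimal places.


sigmoid(z) = 1 / (1 + exp(-z))
exp(-(-1.98)) = exp(1.98) = 7.2427
1 + 7.2427 = 8.2427
1 / 8.2427 = 0.1213

0.1213


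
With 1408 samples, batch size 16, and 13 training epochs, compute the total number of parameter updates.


Iterations per epoch = 1408 / 16 = 88
Total updates = iterations_per_epoch * epochs
= 88 * 13
= 1144

1144


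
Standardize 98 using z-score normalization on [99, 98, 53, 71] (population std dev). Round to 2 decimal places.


Mean = (99 + 98 + 53 + 71) / 4 = 80.25
Variance = sum((x_i - mean)^2) / n = 373.6875
Std = sqrt(373.6875) = 19.331
Z = (x - mean) / std
= (98 - 80.25) / 19.331
= 17.75 / 19.331
= 0.92

0.92


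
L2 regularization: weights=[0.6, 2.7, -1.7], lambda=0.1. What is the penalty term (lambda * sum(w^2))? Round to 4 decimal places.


Squaring each weight:
0.6^2 = 0.36
2.7^2 = 7.29
(-1.7)^2 = 2.89
Sum of squares = 10.54
Penalty = 0.1 * 10.54 = 1.0540

1.0540


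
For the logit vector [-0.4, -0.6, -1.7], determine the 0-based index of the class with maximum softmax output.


Softmax is a monotonic transformation, so it preserves the argmax.
We need to find the index of the maximum logit.
Index 0: -0.4
Index 1: -0.6
Index 2: -1.7
Maximum logit = -0.4 at index 0

0


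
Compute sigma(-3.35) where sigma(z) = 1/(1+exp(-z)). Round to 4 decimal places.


sigmoid(z) = 1 / (1 + exp(-z))
exp(-(-3.35)) = exp(3.35) = 28.5027
1 + 28.5027 = 29.5027
1 / 29.5027 = 0.0339

0.0339


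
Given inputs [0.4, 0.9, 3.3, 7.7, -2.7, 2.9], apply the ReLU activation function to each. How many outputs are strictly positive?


ReLU(x) = max(0, x) for each element:
ReLU(0.4) = 0.4
ReLU(0.9) = 0.9
ReLU(3.3) = 3.3
ReLU(7.7) = 7.7
ReLU(-2.7) = 0
ReLU(2.9) = 2.9
Active neurons (>0): 5

5


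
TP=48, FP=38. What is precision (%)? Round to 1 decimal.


Precision = TP / (TP + FP) * 100
= 48 / (48 + 38)
= 48 / 86
= 0.5581
= 55.8%

55.8


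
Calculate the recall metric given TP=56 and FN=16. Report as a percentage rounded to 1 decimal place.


Recall = TP / (TP + FN) * 100
= 56 / (56 + 16)
= 56 / 72
= 0.7778
= 77.8%

77.8


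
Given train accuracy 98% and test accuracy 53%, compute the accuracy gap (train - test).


Gap = train_accuracy - test_accuracy
= 98 - 53
= 45%
This large gap strongly indicates overfitting.

45


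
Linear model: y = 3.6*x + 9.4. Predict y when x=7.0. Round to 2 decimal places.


y = 3.6 * 7.0 + (9.4)
= 25.2 + (9.4)
= 34.60

34.60


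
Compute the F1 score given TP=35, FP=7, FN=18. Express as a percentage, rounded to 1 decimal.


Precision = TP / (TP + FP) = 35 / 42 = 0.8333
Recall = TP / (TP + FN) = 35 / 53 = 0.6604
F1 = 2 * P * R / (P + R)
= 2 * 0.8333 * 0.6604 / (0.8333 + 0.6604)
= 1.1006 / 1.4937
= 0.7368
As percentage: 73.7%

73.7


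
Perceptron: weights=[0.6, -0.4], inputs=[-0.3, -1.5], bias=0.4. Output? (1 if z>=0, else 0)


z = w . x + b
= 0.6*-0.3 + -0.4*-1.5 + 0.4
= -0.18 + 0.6 + 0.4
= 0.42 + 0.4
= 0.82
Since z = 0.82 >= 0, output = 1

1


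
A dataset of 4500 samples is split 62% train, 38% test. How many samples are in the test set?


Train samples = 4500 * 62% = 2790
Test samples = 4500 - 2790
= 1710

1710


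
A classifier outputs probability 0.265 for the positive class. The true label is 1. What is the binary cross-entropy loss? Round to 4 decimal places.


For y=1: Loss = -log(p)
= -log(0.265)
= -(-1.328)
= 1.3280

1.3280


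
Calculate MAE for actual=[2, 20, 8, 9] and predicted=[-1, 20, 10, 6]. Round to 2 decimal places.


Absolute errors: [3, 0, 2, 3]
Sum of absolute errors = 8
MAE = 8 / 4 = 2.00

2.00


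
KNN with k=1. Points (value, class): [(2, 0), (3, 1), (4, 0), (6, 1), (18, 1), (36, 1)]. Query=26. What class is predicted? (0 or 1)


Distances from query 26:
Point 18 (class 1): distance = 8
K=1 nearest neighbors: classes = [1]
Votes for class 1: 1 / 1
Majority vote => class 1

1


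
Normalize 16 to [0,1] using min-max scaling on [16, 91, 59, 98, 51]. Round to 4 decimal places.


Min = 16, Max = 98
Range = 98 - 16 = 82
Scaled = (x - min) / (max - min)
= (16 - 16) / 82
= 0 / 82
= 0.0000

0.0000


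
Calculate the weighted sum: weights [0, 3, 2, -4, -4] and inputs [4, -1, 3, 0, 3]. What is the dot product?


Element-wise products:
0 * 4 = 0
3 * -1 = -3
2 * 3 = 6
-4 * 0 = 0
-4 * 3 = -12
Sum = 0 + -3 + 6 + 0 + -12
= -9

-9


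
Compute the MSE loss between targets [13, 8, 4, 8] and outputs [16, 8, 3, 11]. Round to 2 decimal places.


Differences: [-3, 0, 1, -3]
Squared errors: [9, 0, 1, 9]
Sum of squared errors = 19
MSE = 19 / 4 = 4.75

4.75


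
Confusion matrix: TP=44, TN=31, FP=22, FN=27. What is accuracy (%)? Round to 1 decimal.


Accuracy = (TP + TN) / (TP + TN + FP + FN) * 100
= (44 + 31) / (44 + 31 + 22 + 27)
= 75 / 124
= 0.6048
= 60.5%

60.5


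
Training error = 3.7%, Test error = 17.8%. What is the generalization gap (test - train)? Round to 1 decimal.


Generalization gap = test_error - train_error
= 17.8 - 3.7
= 14.1%
A large gap suggests overfitting.

14.1


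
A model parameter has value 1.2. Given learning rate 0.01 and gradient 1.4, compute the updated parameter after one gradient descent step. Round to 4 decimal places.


w_new = w_old - lr * gradient
= 1.2 - 0.01 * 1.4
= 1.2 - (0.014)
= 1.1860

1.1860


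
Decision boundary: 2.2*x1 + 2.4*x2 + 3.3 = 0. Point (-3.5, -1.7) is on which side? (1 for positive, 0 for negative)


Compute 2.2 * -3.5 + 2.4 * -1.7 + 3.3
= -7.7 + -4.08 + 3.3
= -8.48
Since -8.48 < 0, the point is on the negative side.

0


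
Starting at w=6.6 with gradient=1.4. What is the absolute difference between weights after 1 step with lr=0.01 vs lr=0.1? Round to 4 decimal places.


With lr=0.01: w_new = 6.6 - 0.01 * 1.4 = 6.586
With lr=0.1: w_new = 6.6 - 0.1 * 1.4 = 6.46
Absolute difference = |6.586 - 6.46|
= 0.1260

0.1260


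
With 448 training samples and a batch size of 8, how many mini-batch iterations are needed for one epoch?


Iterations per epoch = dataset_size / batch_size
= 448 / 8
= 56

56


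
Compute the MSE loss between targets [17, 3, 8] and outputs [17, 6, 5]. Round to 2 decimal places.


Differences: [0, -3, 3]
Squared errors: [0, 9, 9]
Sum of squared errors = 18
MSE = 18 / 3 = 6.00

6.00


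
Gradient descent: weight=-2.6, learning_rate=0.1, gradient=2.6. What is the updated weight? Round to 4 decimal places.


w_new = w_old - lr * gradient
= -2.6 - 0.1 * 2.6
= -2.6 - (0.26)
= -2.8600

-2.8600


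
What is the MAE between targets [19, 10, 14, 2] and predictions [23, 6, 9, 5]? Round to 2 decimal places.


Absolute errors: [4, 4, 5, 3]
Sum of absolute errors = 16
MAE = 16 / 4 = 4.00

4.00


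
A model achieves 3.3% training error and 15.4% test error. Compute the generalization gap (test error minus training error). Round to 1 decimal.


Generalization gap = test_error - train_error
= 15.4 - 3.3
= 12.1%
A large gap suggests overfitting.

12.1


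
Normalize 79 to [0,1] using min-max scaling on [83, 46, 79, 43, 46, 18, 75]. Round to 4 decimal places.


Min = 18, Max = 83
Range = 83 - 18 = 65
Scaled = (x - min) / (max - min)
= (79 - 18) / 65
= 61 / 65
= 0.9385

0.9385


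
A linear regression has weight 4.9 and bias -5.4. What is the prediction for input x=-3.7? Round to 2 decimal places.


y = 4.9 * -3.7 + (-5.4)
= -18.13 + (-5.4)
= -23.53

-23.53


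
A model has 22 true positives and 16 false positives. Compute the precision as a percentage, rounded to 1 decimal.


Precision = TP / (TP + FP) * 100
= 22 / (22 + 16)
= 22 / 38
= 0.5789
= 57.9%

57.9


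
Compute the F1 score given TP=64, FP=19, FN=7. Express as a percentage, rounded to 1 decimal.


Precision = TP / (TP + FP) = 64 / 83 = 0.7711
Recall = TP / (TP + FN) = 64 / 71 = 0.9014
F1 = 2 * P * R / (P + R)
= 2 * 0.7711 * 0.9014 / (0.7711 + 0.9014)
= 1.3901 / 1.6725
= 0.8312
As percentage: 83.1%

83.1
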